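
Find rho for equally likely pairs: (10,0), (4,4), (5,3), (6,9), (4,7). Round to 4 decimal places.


Cov(X,Y) = -4.0800, Var(X) = 4.9600, Var(Y) = 9.8400
rho = Cov/(sqrt(VarX)*sqrt(VarY)) = -0.5840

-0.5840


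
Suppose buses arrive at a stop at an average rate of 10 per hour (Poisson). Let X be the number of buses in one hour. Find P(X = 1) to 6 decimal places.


P(X=1) = e^(-10) * 10^1 / 1!
≈ 0.00004539992976 * 10 / 1
≈ 0.000454

0.000454


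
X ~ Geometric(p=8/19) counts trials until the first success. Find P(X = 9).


P(X=9) = (1-p)^8 * p = (11/19)^8 * 8/19
= 214358881/16983563041 * 8/19 = 1714871048/322687697779

1714871048/322687697779


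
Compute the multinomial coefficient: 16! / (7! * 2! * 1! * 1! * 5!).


16! = 20922789888000
Denominator: 7!=5040 * 2!=2 * 1!=1 * 1!=1 * 5!=120
Coefficient = 20922789888000 / 1209600 = 17297280

17297280


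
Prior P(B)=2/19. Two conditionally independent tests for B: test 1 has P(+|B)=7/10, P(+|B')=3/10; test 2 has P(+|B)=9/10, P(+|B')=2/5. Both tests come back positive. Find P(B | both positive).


After test 1: P(+) = 7/10*2/19 + 3/10*17/19 = 13/38
P(B|+) = (7/95)/(13/38) = 14/65
After test 2 (use post1 as new prior): P(+) = 9/10*14/65 + 2/5*51/65 = 33/65
P(B|+,+) = (63/325)/(33/65) = 21/55

21/55


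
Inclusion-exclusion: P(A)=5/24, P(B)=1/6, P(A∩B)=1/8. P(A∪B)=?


P(A∪B) = P(A) + P(B) - P(A∩B)
= 5/24 + 1/6 - 1/8 = 1/4

1/4


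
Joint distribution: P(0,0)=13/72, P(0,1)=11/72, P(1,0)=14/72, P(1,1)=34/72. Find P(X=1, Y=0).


Read from table: P(X=1, Y=0) = 14/72 = 7/36

7/36


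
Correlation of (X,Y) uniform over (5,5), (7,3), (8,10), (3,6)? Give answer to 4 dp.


Cov(X,Y) = 1.5000, Var(X) = 3.6875, Var(Y) = 6.5000
rho = Cov/(sqrt(VarX)*sqrt(VarY)) = 0.3064

0.3064


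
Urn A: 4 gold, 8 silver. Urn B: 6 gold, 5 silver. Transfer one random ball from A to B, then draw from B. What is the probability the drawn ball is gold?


P(transfer gold) = 4/12 = 1/3; P(transfer silver) = 2/3
If gold transferred: Urn II has 7 gold of 12, so P(gold|gold moved) = 7/12
If silver transferred: Urn II has 6 gold of 12, so P(gold|silver moved) = 1/2
By total probability: P(gold) = 1/3*7/12 + 2/3*1/2 = 19/36

19/36


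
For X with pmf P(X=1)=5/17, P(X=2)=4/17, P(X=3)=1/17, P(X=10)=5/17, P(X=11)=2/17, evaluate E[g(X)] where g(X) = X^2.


E[X^2] = sum(g(x)*P(x))
= 1*5/17 + 4*4/17 + 9*1/17 + 100*5/17 + 121*2/17
= 772/17

772/17


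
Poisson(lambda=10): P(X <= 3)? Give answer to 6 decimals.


P(X<=3) = e^(-10)*10^0/0! + e^(-10)*10^1/1! + e^(-10)*10^2/2! + e^(-10)*10^3/3!
≈ 0.0000453999 + 0.0004539993 + 0.0022699965 + 0.0075666550
= 0.0103360507
≈ 0.010336

0.010336


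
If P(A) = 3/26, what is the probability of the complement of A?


P(A') = 1 - P(A) = 1 - 3/26 = 23/26

23/26


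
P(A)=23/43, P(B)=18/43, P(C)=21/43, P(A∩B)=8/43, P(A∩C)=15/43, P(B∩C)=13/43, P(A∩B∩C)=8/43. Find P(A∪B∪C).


P(A∪B∪C) = P(A)+P(B)+P(C) - P(AB)-P(AC)-P(BC) + P(ABC)
= 23/43+18/43+21/43 - 8/43-15/43-13/43 + 8/43
= 34/43

34/43


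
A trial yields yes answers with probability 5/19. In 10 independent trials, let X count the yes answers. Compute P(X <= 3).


P(X<=3) = P(X=0) + P(X=1) + P(X=2) + P(X=3)
= 289254654976/6131066257801 + 1033052339200/6131066257801 + 1660262688000/6131066257801 + 1581202560000/6131066257801
= 4563772242176/6131066257801

4563772242176/6131066257801


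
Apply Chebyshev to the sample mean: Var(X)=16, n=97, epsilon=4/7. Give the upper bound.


Var(Xbar) = Var(X)/n = 16/97
Chebyshev: P(|Xbar-mu| >= 4/7) <= Var(Xbar)/(4/7)^2 = (16/97)/(16/49) = 49/97

49/97


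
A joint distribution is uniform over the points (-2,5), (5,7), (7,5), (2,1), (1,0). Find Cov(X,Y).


E[X]=13/5, E[Y]=18/5, E[XY]=62/5
Cov(X,Y) = E[XY] - E[X]E[Y] = 62/5 - 13/5*18/5 = 76/25

76/25


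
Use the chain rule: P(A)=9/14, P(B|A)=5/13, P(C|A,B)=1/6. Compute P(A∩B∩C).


P(A∩B∩C) = P(A) * P(B|A) * P(C|A∩B)
= 9/14 * 5/13 * 1/6
= 45/182 * 1/6 = 15/364

15/364


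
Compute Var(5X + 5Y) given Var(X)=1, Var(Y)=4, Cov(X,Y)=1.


Var(5X + 5Y) = 5^2*Var(X) + 5^2*Var(Y) + 2*5*5*Cov(X,Y)
= 25*1 + 25*4 + 50*1
= 25 + 100 + 50 = 175

175


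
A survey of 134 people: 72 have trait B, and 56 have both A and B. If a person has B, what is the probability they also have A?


P(A|B) = P(A∩B)/P(B) = (56/134)/(72/134) = 56/72 = 7/9

7/9


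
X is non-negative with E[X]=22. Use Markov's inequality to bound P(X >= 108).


Markov: P(X >= a) <= E[X]/a
P(X >= 108) <= 22/108 = 11/54

11/54


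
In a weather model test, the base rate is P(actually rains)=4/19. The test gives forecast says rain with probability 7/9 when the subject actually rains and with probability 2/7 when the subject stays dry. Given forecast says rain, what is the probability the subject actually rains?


P(A) = P(A|B)P(B) + P(A|B')P(B') = 7/9*4/19 + 2/7*15/19 = 466/1197
P(B|A) = P(A|B)P(B)/P(A) = (28/171)/(466/1197) = 98/233

98/233


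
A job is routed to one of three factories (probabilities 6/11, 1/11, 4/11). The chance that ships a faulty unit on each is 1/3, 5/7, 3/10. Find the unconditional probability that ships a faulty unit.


P(A) = P(A|B1)P(B1) + P(A|B2)P(B2) + P(A|B3)P(B3)
= 1/3*6/11 + 5/7*1/11 + 3/10*4/11
= 2/11 + 5/77 + 6/55 = 137/385

137/385


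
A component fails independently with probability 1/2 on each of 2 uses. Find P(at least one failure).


P(at least one) = 1 - P(none)
P(none) = (1 - 1/2)^2 = (1/2)^2 = 1/4
P(at least one) = 1 - 1/4 = 3/4

3/4


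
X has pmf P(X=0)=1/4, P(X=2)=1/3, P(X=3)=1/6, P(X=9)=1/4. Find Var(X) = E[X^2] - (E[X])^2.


E[X] = 41/12, E[X^2] = 277/12
Var(X) = E[X^2] - (E[X])^2 = 277/12 - (41/12)^2 = 1643/144

1643/144


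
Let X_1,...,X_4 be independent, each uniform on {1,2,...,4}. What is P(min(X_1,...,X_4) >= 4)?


P(min >= 4) = P(all X_i >= 4) = (P(X_1 >= 4))^4
= (1/4)^4 = 1/256

1/256


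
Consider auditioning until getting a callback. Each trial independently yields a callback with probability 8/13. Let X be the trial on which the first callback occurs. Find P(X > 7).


P(X > 7) = P(first 7 trials all fail) = (1-p)^7 = (5/13)^7 = 78125/62748517

78125/62748517


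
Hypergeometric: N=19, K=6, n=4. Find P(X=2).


P(X=2) = C(6,2)*C(13,2) / C(19,4)
= 15*78 / 3876
= 1170/3876 = 195/646

195/646


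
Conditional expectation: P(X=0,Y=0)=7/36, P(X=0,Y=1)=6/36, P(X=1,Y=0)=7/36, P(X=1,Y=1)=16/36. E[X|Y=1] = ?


P(Y=1) = 22/36
E[X|Y=1] = (0*6 + 1*16)/22 = 16/22 = 8/11

8/11


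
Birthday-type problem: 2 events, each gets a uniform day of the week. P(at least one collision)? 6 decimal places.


P(all different) = prod((7-i)/7 for i=0..1) = 0.857143
P(at least one match) = 1 - 0.857143 = 0.142857

0.142857


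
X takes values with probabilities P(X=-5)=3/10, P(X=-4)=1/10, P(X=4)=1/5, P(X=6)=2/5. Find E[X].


E[X] = sum(x * P(x))
= -5*3/10 - 4*1/10 + 4*1/5 + 6*2/5
= 13/10

13/10


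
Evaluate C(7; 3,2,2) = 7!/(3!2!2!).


7! = 5040
Denominator: 3!=6 * 2!=2 * 2!=2
Coefficient = 5040 / 24 = 210

210


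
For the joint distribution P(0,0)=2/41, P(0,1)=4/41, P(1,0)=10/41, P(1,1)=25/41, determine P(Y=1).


P(Y=1) = P(0,1)+P(1,1) = 4/41 + 25/41 = 29/41

29/41


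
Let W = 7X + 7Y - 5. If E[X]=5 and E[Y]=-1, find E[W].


E[7X + 7Y - 5] = 7*E[X] + 7*E[Y] - 5
= (7)*(5) + (7)*(-1) + (-5)
= 35 - 7 - 5 = 23

23


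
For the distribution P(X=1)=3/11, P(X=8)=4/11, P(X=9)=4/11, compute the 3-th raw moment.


E[X^3] = sum(x^3 * P(x))
= 1*3/11 + 512*4/11 + 729*4/11
= 4967/11

4967/11


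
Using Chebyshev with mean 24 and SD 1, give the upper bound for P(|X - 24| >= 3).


k = 3/1 = 3
Chebyshev: P(|X-mu| >= k*sigma) <= 1/k^2 = 1/3^2 = 1/9

1/9


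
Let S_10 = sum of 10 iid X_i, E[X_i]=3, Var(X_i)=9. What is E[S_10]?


E[S_n] = n*E[X_1] = 10*3 = 30

30


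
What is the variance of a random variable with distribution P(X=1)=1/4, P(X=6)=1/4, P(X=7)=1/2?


E[X] = 21/4, E[X^2] = 135/4
Var(X) = E[X^2] - (E[X])^2 = 135/4 - (21/4)^2 = 99/16

99/16


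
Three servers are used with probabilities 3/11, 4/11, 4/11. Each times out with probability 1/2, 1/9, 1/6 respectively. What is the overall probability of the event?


P(A) = P(A|B1)P(B1) + P(A|B2)P(B2) + P(A|B3)P(B3)
= 1/2*3/11 + 1/9*4/11 + 1/6*4/11
= 3/22 + 4/99 + 2/33 = 47/198

47/198


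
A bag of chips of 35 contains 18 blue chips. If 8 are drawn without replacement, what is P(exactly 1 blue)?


P(X=1) = C(18,1)*C(17,7) / C(35,8)
= 18*19448 / 23535820
= 350064/23535820 = 468/31465

468/31465


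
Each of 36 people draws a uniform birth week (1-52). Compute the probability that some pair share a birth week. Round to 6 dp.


P(all different) = prod((52-i)/52 for i=0..35) = 0.000000
P(at least one match) = 1 - 0.000000 = 1.000000

1.000000


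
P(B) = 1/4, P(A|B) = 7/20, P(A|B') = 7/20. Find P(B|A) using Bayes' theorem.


P(A) = P(A|B)P(B) + P(A|B')P(B') = 7/20*1/4 + 7/20*3/4 = 7/20
P(B|A) = P(A|B)P(B)/P(A) = (7/80)/(7/20) = 1/4

1/4


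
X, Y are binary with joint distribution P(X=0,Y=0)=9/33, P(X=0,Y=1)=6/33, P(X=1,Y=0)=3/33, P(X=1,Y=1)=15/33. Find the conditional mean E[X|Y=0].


P(Y=0) = 12/33
E[X|Y=0] = (0*9 + 1*3)/12 = 3/12 = 1/4

1/4


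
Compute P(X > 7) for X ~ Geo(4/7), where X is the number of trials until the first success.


P(X > 7) = P(first 7 trials all fail) = (1-p)^7 = (3/7)^7 = 2187/823543

2187/823543


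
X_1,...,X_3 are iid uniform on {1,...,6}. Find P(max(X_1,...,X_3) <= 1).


P(max <= 1) = P(all X_i <= 1) = (P(X_1 <= 1))^3
= (1/6)^3 = 1/216

1/216


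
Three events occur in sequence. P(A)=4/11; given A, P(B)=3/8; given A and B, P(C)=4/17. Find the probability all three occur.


P(A∩B∩C) = P(A) * P(B|A) * P(C|A∩B)
= 4/11 * 3/8 * 4/17
= 3/22 * 4/17 = 6/187

6/187


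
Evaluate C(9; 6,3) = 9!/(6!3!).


9! = 362880
Denominator: 6!=720 * 3!=6
Coefficient = 362880 / 4320 = 84

84


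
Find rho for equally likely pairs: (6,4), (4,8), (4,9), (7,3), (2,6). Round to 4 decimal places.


Cov(X,Y) = -2.6000, Var(X) = 3.0400, Var(Y) = 5.2000
rho = Cov/(sqrt(VarX)*sqrt(VarY)) = -0.6539

-0.6539


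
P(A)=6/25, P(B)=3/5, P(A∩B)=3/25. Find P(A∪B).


P(A∪B) = P(A) + P(B) - P(A∩B)
= 6/25 + 3/5 - 3/25 = 18/25

18/25


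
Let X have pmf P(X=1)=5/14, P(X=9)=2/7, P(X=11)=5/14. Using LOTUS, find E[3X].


E[3X] = sum(g(x)*P(x))
= 3*5/14 + 27*2/7 + 33*5/14
= 144/7

144/7


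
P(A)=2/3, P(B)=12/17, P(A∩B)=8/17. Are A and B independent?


P(A)*P(B) = 2/3*12/17 = 8/17
P(A∩B) = 8/17, which equals P(A)P(B), so independent

Yes, A and B are independent


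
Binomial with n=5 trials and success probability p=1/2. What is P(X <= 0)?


P(X<=0) = P(X=0)
= 1/32
= 1/32

1/32


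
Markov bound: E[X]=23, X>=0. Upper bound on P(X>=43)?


Markov: P(X >= a) <= E[X]/a
P(X >= 43) <= 23/43

23/43


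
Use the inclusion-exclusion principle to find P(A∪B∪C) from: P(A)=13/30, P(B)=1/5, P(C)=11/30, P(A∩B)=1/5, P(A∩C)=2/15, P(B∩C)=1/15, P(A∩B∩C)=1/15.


P(A∪B∪C) = P(A)+P(B)+P(C) - P(AB)-P(AC)-P(BC) + P(ABC)
= 13/30+1/5+11/30 - 1/5-2/15-1/15 + 1/15
= 2/3

2/3


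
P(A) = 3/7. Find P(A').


P(A') = 1 - P(A) = 1 - 3/7 = 4/7

4/7


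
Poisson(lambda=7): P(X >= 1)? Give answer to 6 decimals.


P(X>=1) = 1 - P(X<=0) = 1 - (e^(-7)*7^0/0!)
≈ 1 - 0.0009118820 = 0.9990881180
≈ 0.999088

0.999088


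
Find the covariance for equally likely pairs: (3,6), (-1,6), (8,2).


E[X]=10/3, E[Y]=14/3, E[XY]=28/3
Cov(X,Y) = E[XY] - E[X]E[Y] = 28/3 - 10/3*14/3 = -56/9

-56/9


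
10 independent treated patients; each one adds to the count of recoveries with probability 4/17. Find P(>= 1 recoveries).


P(at least one) = 1 - P(none)
P(none) = (1 - 4/17)^10 = (13/17)^10 = 137858491849/2015993900449
P(at least one) = 1 - 137858491849/2015993900449 = 1878135408600/2015993900449

1878135408600/2015993900449


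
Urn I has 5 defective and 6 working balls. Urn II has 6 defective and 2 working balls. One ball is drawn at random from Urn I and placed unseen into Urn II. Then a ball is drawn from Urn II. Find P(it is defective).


P(transfer defective) = 5/11; P(transfer working) = 6/11
If defective transferred: Urn II has 7 defective of 9, so P(defective|defective moved) = 7/9
If working transferred: Urn II has 6 defective of 9, so P(defective|working moved) = 2/3
By total probability: P(defective) = 5/11*7/9 + 6/11*2/3 = 71/99

71/99


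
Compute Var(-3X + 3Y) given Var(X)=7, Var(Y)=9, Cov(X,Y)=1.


Var(-3X + 3Y) = (-3)^2*Var(X) + 3^2*Var(Y) + 2*(-3)*3*Cov(X,Y)
= 9*7 + 9*9 - 18*1
= 63 + 81 - 18 = 126

126


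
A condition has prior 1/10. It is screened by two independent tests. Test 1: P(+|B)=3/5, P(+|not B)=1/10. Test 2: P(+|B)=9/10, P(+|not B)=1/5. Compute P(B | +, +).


After test 1: P(+) = 3/5*1/10 + 1/10*9/10 = 3/20
P(B|+) = (3/50)/(3/20) = 2/5
After test 2 (use post1 as new prior): P(+) = 9/10*2/5 + 1/5*3/5 = 12/25
P(B|+,+) = (9/25)/(12/25) = 3/4

3/4


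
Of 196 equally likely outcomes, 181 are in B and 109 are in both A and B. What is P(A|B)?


P(A|B) = P(A∩B)/P(B) = (109/196)/(181/196) = 109/181

109/181


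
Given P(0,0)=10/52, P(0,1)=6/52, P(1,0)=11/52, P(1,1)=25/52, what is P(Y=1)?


P(Y=1) = P(0,1)+P(1,1) = 6/52 + 25/52 = 31/52

31/52


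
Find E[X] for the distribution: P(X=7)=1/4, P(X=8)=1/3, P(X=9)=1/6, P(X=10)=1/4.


E[X] = sum(x * P(x))
= 7*1/4 + 8*1/3 + 9*1/6 + 10*1/4
= 101/12

101/12


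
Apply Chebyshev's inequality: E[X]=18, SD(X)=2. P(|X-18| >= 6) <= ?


k = 6/2 = 3
Chebyshev: P(|X-mu| >= k*sigma) <= 1/k^2 = 1/3^2 = 1/9

1/9


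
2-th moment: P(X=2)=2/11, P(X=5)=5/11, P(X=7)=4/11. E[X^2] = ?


E[X^2] = sum(x^2 * P(x))
= 4*2/11 + 25*5/11 + 49*4/11
= 329/11

329/11


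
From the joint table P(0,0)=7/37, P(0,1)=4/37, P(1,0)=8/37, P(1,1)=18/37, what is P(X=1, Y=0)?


Read from table: P(X=1, Y=0) = 8/37

8/37


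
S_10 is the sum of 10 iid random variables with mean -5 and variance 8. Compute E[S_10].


E[S_n] = n*E[X_1] = 10*-5 = -50

-50


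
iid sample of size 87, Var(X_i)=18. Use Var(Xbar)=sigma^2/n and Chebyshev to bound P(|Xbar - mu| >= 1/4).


Var(Xbar) = Var(X)/n = 18/87
Chebyshev: P(|Xbar-mu| >= 1/4) <= Var(Xbar)/(1/4)^2 = (6/29)/(1/16) = 96/29
Bound exceeds 1, so trivial bound: 1

1


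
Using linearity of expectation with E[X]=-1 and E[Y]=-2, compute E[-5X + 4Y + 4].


E[-5X + 4Y + 4] = -5*E[X] + 4*E[Y] + 4
= (-5)*(-1) + (4)*(-2) + (4)
= 5 - 8 + 4 = 1

1


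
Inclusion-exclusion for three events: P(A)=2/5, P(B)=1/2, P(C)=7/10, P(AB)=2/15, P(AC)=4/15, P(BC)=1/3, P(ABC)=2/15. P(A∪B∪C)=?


P(A∪B∪C) = P(A)+P(B)+P(C) - P(AB)-P(AC)-P(BC) + P(ABC)
= 2/5+1/2+7/10 - 2/15-4/15-1/3 + 2/15
= 1

1


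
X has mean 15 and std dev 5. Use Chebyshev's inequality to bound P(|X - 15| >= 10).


k = 10/5 = 2
Chebyshev: P(|X-mu| >= k*sigma) <= 1/k^2 = 1/2^2 = 1/4

1/4


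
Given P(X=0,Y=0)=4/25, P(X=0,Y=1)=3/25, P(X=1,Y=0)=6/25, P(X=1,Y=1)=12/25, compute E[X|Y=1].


P(Y=1) = 15/25
E[X|Y=1] = (0*3 + 1*12)/15 = 12/15 = 4/5

4/5


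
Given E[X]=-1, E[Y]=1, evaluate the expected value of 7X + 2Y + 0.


E[7X + 2Y + 0] = 7*E[X] + 2*E[Y] + 0
= (7)*(-1) + (2)*(1) + (0)
= -7 + 2 + 0 = -5

-5


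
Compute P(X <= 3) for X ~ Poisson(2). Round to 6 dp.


P(X<=3) = e^(-2)*2^0/0! + e^(-2)*2^1/1! + e^(-2)*2^2/2! + e^(-2)*2^3/3!
≈ 0.1353352832 + 0.2706705665 + 0.2706705665 + 0.1804470443
= 0.8571234605
≈ 0.857123

0.857123


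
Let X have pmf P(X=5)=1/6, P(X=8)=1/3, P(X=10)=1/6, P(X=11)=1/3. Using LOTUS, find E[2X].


E[2X] = sum(g(x)*P(x))
= 10*1/6 + 16*1/3 + 20*1/6 + 22*1/3
= 53/3

53/3


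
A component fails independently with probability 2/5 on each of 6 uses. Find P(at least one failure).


P(at least one) = 1 - P(none)
P(none) = (1 - 2/5)^6 = (3/5)^6 = 729/15625
P(at least one) = 1 - 729/15625 = 14896/15625

14896/15625


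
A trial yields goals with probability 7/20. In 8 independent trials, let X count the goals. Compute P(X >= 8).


P(X>=8) = P(X=8)
= 5764801/25600000000
= 5764801/25600000000

5764801/25600000000


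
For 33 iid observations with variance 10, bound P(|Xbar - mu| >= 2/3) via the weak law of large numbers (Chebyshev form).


Var(Xbar) = Var(X)/n = 10/33
Chebyshev: P(|Xbar-mu| >= 2/3) <= Var(Xbar)/(2/3)^2 = (10/33)/(4/9) = 15/22

15/22


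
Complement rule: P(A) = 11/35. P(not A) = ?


P(A') = 1 - P(A) = 1 - 11/35 = 24/35

24/35


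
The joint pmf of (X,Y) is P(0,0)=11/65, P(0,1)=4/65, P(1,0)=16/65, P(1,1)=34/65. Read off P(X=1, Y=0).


Read from table: P(X=1, Y=0) = 16/65

16/65


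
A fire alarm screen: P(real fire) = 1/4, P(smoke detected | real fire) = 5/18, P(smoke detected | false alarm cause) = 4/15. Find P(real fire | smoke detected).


P(A) = P(A|B)P(B) + P(A|B')P(B') = 5/18*1/4 + 4/15*3/4 = 97/360
P(B|A) = P(A|B)P(B)/P(A) = (5/72)/(97/360) = 25/97

25/97


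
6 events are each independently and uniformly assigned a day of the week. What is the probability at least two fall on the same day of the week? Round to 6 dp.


P(all different) = prod((7-i)/7 for i=0..5) = 0.042839
P(at least one match) = 1 - 0.042839 = 0.957161

0.957161


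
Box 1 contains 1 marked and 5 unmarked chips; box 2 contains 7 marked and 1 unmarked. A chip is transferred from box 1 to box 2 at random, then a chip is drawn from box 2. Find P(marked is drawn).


P(transfer marked) = 1/6; P(transfer unmarked) = 5/6
If marked transferred: Urn II has 8 marked of 9, so P(marked|marked moved) = 8/9
If unmarked transferred: Urn II has 7 marked of 9, so P(marked|unmarked moved) = 7/9
By total probability: P(marked) = 1/6*8/9 + 5/6*7/9 = 43/54

43/54


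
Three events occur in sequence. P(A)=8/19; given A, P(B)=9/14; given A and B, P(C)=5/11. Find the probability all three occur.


P(A∩B∩C) = P(A) * P(B|A) * P(C|A∩B)
= 8/19 * 9/14 * 5/11
= 36/133 * 5/11 = 180/1463

180/1463


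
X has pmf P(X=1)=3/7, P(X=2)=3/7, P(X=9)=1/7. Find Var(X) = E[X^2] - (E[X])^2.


E[X] = 18/7, E[X^2] = 96/7
Var(X) = E[X^2] - (E[X])^2 = 96/7 - (18/7)^2 = 348/49

348/49


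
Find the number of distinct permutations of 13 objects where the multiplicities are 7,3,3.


13! = 6227020800
Denominator: 7!=5040 * 3!=6 * 3!=6
Coefficient = 6227020800 / 181440 = 34320

34320


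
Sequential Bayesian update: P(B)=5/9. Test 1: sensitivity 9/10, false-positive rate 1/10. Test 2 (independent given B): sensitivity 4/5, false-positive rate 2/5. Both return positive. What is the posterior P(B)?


After test 1: P(+) = 9/10*5/9 + 1/10*4/9 = 49/90
P(B|+) = (1/2)/(49/90) = 45/49
After test 2 (use post1 as new prior): P(+) = 4/5*45/49 + 2/5*4/49 = 188/245
P(B|+,+) = (36/49)/(188/245) = 45/47

45/47


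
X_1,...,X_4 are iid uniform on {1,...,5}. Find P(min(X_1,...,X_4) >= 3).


P(min >= 3) = P(all X_i >= 3) = (P(X_1 >= 3))^4
= (3/5)^4 = 81/625

81/625


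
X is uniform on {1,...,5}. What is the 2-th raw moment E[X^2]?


E[X^2] = (1/5) * sum(x^2 for x=1..5)
= 55/5 = 11

11


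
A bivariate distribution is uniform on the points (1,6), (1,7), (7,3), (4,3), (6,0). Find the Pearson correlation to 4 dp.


Cov(X,Y) = -5.2400, Var(X) = 6.1600, Var(Y) = 6.1600
rho = Cov/(sqrt(VarX)*sqrt(VarY)) = -0.8506

-0.8506


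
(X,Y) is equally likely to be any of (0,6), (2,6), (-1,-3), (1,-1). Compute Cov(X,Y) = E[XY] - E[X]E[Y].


E[X]=1/2, E[Y]=2, E[XY]=7/2
Cov(X,Y) = E[XY] - E[X]E[Y] = 7/2 - 1/2*2 = 5/2

5/2


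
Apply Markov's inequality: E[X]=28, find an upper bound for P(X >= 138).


Markov: P(X >= a) <= E[X]/a
P(X >= 138) <= 28/138 = 14/69

14/69


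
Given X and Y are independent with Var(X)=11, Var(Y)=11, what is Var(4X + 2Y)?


Independence => Cov(X,Y)=0
Var(4X + 2Y) = 4^2*Var(X) + 2^2*Var(Y)
= 16*11 + 4*11 = 220

220


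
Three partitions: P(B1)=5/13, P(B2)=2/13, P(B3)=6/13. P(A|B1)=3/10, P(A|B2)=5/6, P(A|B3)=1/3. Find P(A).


P(A) = P(A|B1)P(B1) + P(A|B2)P(B2) + P(A|B3)P(B3)
= 3/10*5/13 + 5/6*2/13 + 1/3*6/13
= 3/26 + 5/39 + 2/13 = 31/78

31/78


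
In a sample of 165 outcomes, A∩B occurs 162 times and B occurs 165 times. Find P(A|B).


P(A|B) = P(A∩B)/P(B) = (162/165)/(165/165) = 162/165 = 54/55

54/55


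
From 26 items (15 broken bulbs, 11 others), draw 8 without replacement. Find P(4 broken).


P(X=4) = C(15,4)*C(11,4) / C(26,8)
= 1365*330 / 1562275
= 450450/1562275 = 126/437

126/437


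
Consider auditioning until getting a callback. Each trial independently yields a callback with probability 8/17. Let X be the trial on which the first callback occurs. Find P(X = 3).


P(X=3) = (1-p)^2 * p = (9/17)^2 * 8/17
= 81/289 * 8/17 = 648/4913

648/4913


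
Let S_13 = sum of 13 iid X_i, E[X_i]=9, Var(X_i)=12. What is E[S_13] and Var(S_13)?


E[S_n] = n*mu = 13*9 = 117
Var(S_n) = n*sigma^2 = 13*12 = 156

E[S_13]=117, Var(S_13)=156


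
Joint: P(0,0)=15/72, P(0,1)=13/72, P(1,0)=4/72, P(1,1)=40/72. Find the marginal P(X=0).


P(X=0) = P(0,0)+P(0,1) = 15/72 + 13/72 = 28/72 = 7/18

7/18


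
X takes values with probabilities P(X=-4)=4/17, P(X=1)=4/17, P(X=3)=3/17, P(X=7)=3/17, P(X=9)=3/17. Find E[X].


E[X] = sum(x * P(x))
= -4*4/17 + 1*4/17 + 3*3/17 + 7*3/17 + 9*3/17
= 45/17

45/17


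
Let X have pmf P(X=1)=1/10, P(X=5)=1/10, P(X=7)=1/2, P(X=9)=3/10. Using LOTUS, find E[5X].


E[5X] = sum(g(x)*P(x))
= 5*1/10 + 25*1/10 + 35*1/2 + 45*3/10
= 34

34


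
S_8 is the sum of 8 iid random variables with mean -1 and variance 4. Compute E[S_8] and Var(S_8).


E[S_n] = n*mu = 8*-1 = -8
Var(S_n) = n*sigma^2 = 8*4 = 32

E[S_8]=-8, Var(S_8)=32


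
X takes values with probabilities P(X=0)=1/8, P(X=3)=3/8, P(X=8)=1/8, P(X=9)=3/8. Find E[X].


E[X] = sum(x * P(x))
= 0*1/8 + 3*3/8 + 8*1/8 + 9*3/8
= 11/2

11/2


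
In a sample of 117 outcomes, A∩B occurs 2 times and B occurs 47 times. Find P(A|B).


P(A|B) = P(A∩B)/P(B) = (2/117)/(47/117) = 2/47

2/47


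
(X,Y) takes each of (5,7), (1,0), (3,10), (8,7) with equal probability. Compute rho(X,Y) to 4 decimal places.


Cov(X,Y) = 4.7500, Var(X) = 6.6875, Var(Y) = 13.5000
rho = Cov/(sqrt(VarX)*sqrt(VarY)) = 0.4999

0.4999


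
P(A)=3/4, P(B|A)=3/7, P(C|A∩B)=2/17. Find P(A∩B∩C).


P(A∩B∩C) = P(A) * P(B|A) * P(C|A∩B)
= 3/4 * 3/7 * 2/17
= 9/28 * 2/17 = 9/238

9/238


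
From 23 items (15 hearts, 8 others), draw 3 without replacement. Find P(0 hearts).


P(X=0) = C(15,0)*C(8,3) / C(23,3)
= 1*56 / 1771
= 56/1771 = 8/253

8/253


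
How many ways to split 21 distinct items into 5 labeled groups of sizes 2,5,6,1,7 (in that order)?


21! = 51090942171709440000
Denominator: 2!=2 * 5!=120 * 6!=720 * 1!=1 * 7!=5040
Coefficient = 51090942171709440000 / 870912000 = 58663725120

58663725120


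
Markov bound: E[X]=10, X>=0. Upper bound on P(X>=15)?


Markov: P(X >= a) <= E[X]/a
P(X >= 15) <= 10/15 = 2/3

2/3


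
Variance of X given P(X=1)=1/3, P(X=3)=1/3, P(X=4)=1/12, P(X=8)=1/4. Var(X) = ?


E[X] = 11/3, E[X^2] = 62/3
Var(X) = E[X^2] - (E[X])^2 = 62/3 - (11/3)^2 = 65/9

65/9


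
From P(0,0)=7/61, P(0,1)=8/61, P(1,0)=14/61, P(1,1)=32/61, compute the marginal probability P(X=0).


P(X=0) = P(0,0)+P(0,1) = 7/61 + 8/61 = 15/61

15/61


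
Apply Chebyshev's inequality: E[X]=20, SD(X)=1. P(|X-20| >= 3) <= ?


k = 3/1 = 3
Chebyshev: P(|X-mu| >= k*sigma) <= 1/k^2 = 1/3^2 = 1/9

1/9


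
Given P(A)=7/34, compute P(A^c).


P(A') = 1 - P(A) = 1 - 7/34 = 27/34

27/34


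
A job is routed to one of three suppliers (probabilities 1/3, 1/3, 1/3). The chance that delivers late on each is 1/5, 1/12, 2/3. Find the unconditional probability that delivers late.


P(A) = P(A|B1)P(B1) + P(A|B2)P(B2) + P(A|B3)P(B3)
= 1/5*1/3 + 1/12*1/3 + 2/3*1/3
= 1/15 + 1/36 + 2/9 = 19/60

19/60


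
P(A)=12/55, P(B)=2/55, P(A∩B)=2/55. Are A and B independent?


P(A)*P(B) = 12/55*2/55 = 24/3025
P(A∩B) = 2/55 != 24/3025, so not independent

No, A and B are not independent


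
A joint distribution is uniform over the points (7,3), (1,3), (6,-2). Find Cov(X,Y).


E[X]=14/3, E[Y]=4/3, E[XY]=4
Cov(X,Y) = E[XY] - E[X]E[Y] = 4 - 14/3*4/3 = -20/9

-20/9


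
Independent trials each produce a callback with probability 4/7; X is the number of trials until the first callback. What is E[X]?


For geometric (trials until first success), E[X] = 1/p = 1/(4/7) = 7/4

7/4


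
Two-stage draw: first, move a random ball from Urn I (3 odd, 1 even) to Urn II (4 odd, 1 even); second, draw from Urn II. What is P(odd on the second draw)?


P(transfer odd) = 3/4; P(transfer even) = 1/4
If odd transferred: Urn II has 5 odd of 6, so P(odd|odd moved) = 5/6
If even transferred: Urn II has 4 odd of 6, so P(odd|even moved) = 2/3
By total probability: P(odd) = 3/4*5/6 + 1/4*2/3 = 19/24

19/24


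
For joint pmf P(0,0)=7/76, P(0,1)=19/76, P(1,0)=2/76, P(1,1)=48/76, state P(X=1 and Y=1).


Read from table: P(X=1, Y=1) = 48/76 = 12/19

12/19


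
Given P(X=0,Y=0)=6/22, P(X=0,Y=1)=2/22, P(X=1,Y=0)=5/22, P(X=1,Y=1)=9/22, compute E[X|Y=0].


P(Y=0) = 11/22
E[X|Y=0] = (0*6 + 1*5)/11 = 5/11

5/11


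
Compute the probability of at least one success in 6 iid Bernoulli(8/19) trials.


P(at least one) = 1 - P(none)
P(none) = (1 - 8/19)^6 = (11/19)^6 = 1771561/47045881
P(at least one) = 1 - 1771561/47045881 = 45274320/47045881

45274320/47045881


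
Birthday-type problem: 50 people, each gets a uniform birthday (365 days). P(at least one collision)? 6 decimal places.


P(all different) = prod((365-i)/365 for i=0..49) = 0.029626
P(at least one match) = 1 - 0.029626 = 0.970374

0.970374


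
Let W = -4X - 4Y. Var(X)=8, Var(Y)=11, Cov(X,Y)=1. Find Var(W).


Var(-4X - 4Y) = (-4)^2*Var(X) + (-4)^2*Var(Y) + 2*(-4)*(-4)*Cov(X,Y)
= 16*8 + 16*11 + 32*1
= 128 + 176 + 32 = 336

336


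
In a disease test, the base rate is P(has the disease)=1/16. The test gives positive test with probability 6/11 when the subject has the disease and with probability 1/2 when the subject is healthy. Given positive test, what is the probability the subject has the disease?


P(A) = P(A|B)P(B) + P(A|B')P(B') = 6/11*1/16 + 1/2*15/16 = 177/352
P(B|A) = P(A|B)P(B)/P(A) = (3/88)/(177/352) = 4/59

4/59


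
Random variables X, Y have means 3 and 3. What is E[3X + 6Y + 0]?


E[3X + 6Y + 0] = 3*E[X] + 6*E[Y] + 0
= (3)*(3) + (6)*(3) + (0)
= 9 + 18 + 0 = 27

27


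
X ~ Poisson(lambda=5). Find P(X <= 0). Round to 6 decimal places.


P(X<=0) = e^(-5)*5^0/0!
≈ 0.0067379470
≈ 0.006738

0.006738


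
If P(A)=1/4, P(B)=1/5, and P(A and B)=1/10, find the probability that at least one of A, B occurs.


P(A∪B) = P(A) + P(B) - P(A∩B)
= 1/4 + 1/5 - 1/10 = 7/20

7/20


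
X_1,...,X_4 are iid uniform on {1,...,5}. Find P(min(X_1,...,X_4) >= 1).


P(min >= 1) = P(all X_i >= 1) = (P(X_1 >= 1))^4
= (5/5)^4 = 1^4 = 1

1


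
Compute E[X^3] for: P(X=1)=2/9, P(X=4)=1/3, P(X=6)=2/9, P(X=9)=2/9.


E[X^3] = sum(x^3 * P(x))
= 1*2/9 + 64*1/3 + 216*2/9 + 729*2/9
= 2084/9

2084/9


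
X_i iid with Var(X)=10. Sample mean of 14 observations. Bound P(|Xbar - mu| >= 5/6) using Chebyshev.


Var(Xbar) = Var(X)/n = 10/14
Chebyshev: P(|Xbar-mu| >= 5/6) <= Var(Xbar)/(5/6)^2 = (5/7)/(25/36) = 36/35
Bound exceeds 1, so trivial bound: 1

1


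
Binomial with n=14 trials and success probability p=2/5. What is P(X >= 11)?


P(X>=11) = P(X=11) + P(X=12) + P(X=13) + P(X=14)
= 20127744/6103515625 + 3354624/6103515625 + 344064/6103515625 + 16384/6103515625
= 23842816/6103515625

23842816/6103515625


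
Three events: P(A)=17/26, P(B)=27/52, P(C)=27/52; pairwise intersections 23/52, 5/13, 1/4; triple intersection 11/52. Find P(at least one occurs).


P(A∪B∪C) = P(A)+P(B)+P(C) - P(AB)-P(AC)-P(BC) + P(ABC)
= 17/26+27/52+27/52 - 23/52-5/13-1/4 + 11/52
= 43/52

43/52


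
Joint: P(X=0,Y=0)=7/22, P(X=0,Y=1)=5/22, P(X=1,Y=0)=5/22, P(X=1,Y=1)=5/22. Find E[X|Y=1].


P(Y=1) = 10/22
E[X|Y=1] = (0*5 + 1*5)/10 = 5/10 = 1/2

1/2


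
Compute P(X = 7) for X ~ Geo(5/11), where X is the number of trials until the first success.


P(X=7) = (1-p)^6 * p = (6/11)^6 * 5/11
= 46656/1771561 * 5/11 = 233280/19487171

233280/19487171


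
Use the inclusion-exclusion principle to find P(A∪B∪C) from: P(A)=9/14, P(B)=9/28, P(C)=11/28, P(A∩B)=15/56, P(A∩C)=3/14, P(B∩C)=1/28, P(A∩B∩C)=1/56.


P(A∪B∪C) = P(A)+P(B)+P(C) - P(AB)-P(AC)-P(BC) + P(ABC)
= 9/14+9/28+11/28 - 15/56-3/14-1/28 + 1/56
= 6/7

6/7


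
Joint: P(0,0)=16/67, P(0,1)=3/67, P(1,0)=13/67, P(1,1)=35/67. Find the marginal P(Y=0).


P(Y=0) = P(0,0)+P(1,0) = 16/67 + 13/67 = 29/67

29/67


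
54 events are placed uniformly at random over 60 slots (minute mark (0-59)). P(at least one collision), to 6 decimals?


P(all different) = prod((60-i)/60 for i=0..53) = 0.000000
P(at least one match) = 1 - 0.000000 = 1.000000

1.000000


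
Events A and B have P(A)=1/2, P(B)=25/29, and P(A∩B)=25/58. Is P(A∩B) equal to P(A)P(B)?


P(A)*P(B) = 1/2*25/29 = 25/58
P(A∩B) = 25/58, which equals P(A)P(B), so independent

Yes, A and B are independent


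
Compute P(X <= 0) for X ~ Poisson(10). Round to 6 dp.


P(X<=0) = e^(-10)*10^0/0!
≈ 0.0000453999
≈ 0.000045

0.000045


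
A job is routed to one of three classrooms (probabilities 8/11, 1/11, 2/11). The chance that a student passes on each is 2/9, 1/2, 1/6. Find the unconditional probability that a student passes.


P(A) = P(A|B1)P(B1) + P(A|B2)P(B2) + P(A|B3)P(B3)
= 2/9*8/11 + 1/2*1/11 + 1/6*2/11
= 16/99 + 1/22 + 1/33 = 47/198

47/198


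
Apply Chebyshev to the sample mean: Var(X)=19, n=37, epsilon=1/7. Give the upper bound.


Var(Xbar) = Var(X)/n = 19/37
Chebyshev: P(|Xbar-mu| >= 1/7) <= Var(Xbar)/(1/7)^2 = (19/37)/(1/49) = 931/37
Bound exceeds 1, so trivial bound: 1

1


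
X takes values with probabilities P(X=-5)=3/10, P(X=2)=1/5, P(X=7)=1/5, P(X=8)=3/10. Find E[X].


E[X] = sum(x * P(x))
= -5*3/10 + 2*1/5 + 7*1/5 + 8*3/10
= 27/10

27/10


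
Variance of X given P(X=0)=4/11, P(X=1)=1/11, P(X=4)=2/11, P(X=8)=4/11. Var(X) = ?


E[X] = 41/11, E[X^2] = 289/11
Var(X) = E[X^2] - (E[X])^2 = 289/11 - (41/11)^2 = 1498/121

1498/121


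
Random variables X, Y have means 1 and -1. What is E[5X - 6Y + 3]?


E[5X - 6Y + 3] = 5*E[X] - 6*E[Y] + 3
= (5)*(1) + (-6)*(-1) + (3)
= 5 + 6 + 3 = 14

14


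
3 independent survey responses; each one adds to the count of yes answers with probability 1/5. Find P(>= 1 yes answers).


P(at least one) = 1 - P(none)
P(none) = (1 - 1/5)^3 = (4/5)^3 = 64/125
P(at least one) = 1 - 64/125 = 61/125

61/125


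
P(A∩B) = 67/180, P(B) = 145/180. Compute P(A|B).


P(A|B) = P(A∩B)/P(B) = (67/180)/(145/180) = 67/145

67/145


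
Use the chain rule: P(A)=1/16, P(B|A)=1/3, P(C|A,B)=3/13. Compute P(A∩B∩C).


P(A∩B∩C) = P(A) * P(B|A) * P(C|A∩B)
= 1/16 * 1/3 * 3/13
= 1/48 * 3/13 = 1/208

1/208


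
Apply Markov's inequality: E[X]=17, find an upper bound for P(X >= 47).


Markov: P(X >= a) <= E[X]/a
P(X >= 47) <= 17/47

17/47


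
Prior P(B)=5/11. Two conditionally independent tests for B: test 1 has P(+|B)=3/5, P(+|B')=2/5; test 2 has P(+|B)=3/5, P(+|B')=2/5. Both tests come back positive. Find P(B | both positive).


After test 1: P(+) = 3/5*5/11 + 2/5*6/11 = 27/55
P(B|+) = (3/11)/(27/55) = 5/9
After test 2 (use post1 as new prior): P(+) = 3/5*5/9 + 2/5*4/9 = 23/45
P(B|+,+) = (1/3)/(23/45) = 15/23

15/23


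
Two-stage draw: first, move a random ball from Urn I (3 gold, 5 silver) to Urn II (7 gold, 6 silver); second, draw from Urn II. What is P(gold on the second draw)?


P(transfer gold) = 3/8; P(transfer silver) = 5/8
If gold transferred: Urn II has 8 gold of 14, so P(gold|gold moved) = 4/7
If silver transferred: Urn II has 7 gold of 14, so P(gold|silver moved) = 1/2
By total probability: P(gold) = 3/8*4/7 + 5/8*1/2 = 59/112

59/112


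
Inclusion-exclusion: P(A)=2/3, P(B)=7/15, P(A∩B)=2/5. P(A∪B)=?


P(A∪B) = P(A) + P(B) - P(A∩B)
= 2/3 + 7/15 - 2/5 = 11/15

11/15


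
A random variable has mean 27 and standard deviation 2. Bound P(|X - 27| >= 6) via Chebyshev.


k = 6/2 = 3
Chebyshev: P(|X-mu| >= k*sigma) <= 1/k^2 = 1/3^2 = 1/9

1/9


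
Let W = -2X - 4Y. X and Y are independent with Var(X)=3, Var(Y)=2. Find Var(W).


Independence => Cov(X,Y)=0
Var(-2X - 4Y) = (-2)^2*Var(X) + (-4)^2*Var(Y)
= 4*3 + 16*2 = 44

44


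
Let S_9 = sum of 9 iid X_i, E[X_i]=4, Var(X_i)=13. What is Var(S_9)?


By independence, Var(S_n) = n*Var(X_1) = 9*13 = 117

117


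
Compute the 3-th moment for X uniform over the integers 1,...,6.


E[X^3] = (1/6) * sum(x^3 for x=1..6)
= 441/6 = 147/2

147/2


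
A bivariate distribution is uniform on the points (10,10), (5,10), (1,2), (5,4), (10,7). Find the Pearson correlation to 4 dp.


Cov(X,Y) = 7.4800, Var(X) = 11.7600, Var(Y) = 10.2400
rho = Cov/(sqrt(VarX)*sqrt(VarY)) = 0.6816

0.6816


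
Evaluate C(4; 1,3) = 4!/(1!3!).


4! = 24
Denominator: 1!=1 * 3!=6
Coefficient = 24 / 6 = 4

4


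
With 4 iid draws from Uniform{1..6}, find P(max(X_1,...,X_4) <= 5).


P(max <= 5) = P(all X_i <= 5) = (P(X_1 <= 5))^4
= (5/6)^4 = 625/1296

625/1296


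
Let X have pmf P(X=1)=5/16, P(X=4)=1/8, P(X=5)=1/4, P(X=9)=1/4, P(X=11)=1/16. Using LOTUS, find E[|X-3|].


E[|X-3|] = sum(g(x)*P(x))
= 2*5/16 + 1*1/8 + 2*1/4 + 6*1/4 + 8*1/16
= 13/4

13/4


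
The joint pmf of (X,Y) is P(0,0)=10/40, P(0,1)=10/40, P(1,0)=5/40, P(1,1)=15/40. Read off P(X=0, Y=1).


Read from table: P(X=0, Y=1) = 10/40 = 1/4

1/4


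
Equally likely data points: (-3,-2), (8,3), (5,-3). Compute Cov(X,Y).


E[X]=10/3, E[Y]=-2/3, E[XY]=5
Cov(X,Y) = E[XY] - E[X]E[Y] = 5 - 10/3*-2/3 = 65/9

65/9


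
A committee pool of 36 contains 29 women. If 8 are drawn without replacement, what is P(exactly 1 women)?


P(X=1) = C(29,1)*C(7,7) / C(36,8)
= 29*1 / 30260340
= 29/30260340 = 1/1043460

1/1043460


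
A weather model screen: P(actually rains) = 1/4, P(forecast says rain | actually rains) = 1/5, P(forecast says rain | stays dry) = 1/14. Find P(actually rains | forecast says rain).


P(A) = P(A|B)P(B) + P(A|B')P(B') = 1/5*1/4 + 1/14*3/4 = 29/280
P(B|A) = P(A|B)P(B)/P(A) = (1/20)/(29/280) = 14/29

14/29


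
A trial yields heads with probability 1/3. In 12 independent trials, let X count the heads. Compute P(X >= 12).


P(X>=12) = P(X=12)
= 1/531441
= 1/531441

1/531441


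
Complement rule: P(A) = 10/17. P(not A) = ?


P(A') = 1 - P(A) = 1 - 10/17 = 7/17

7/17


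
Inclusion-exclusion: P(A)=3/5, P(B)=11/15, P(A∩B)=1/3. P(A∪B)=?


P(A∪B) = P(A) + P(B) - P(A∩B)
= 3/5 + 11/15 - 1/3 = 1

1


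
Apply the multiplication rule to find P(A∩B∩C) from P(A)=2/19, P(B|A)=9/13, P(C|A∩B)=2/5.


P(A∩B∩C) = P(A) * P(B|A) * P(C|A∩B)
= 2/19 * 9/13 * 2/5
= 18/247 * 2/5 = 36/1235

36/1235


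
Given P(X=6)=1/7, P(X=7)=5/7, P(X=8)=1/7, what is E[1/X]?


E[1/X] = sum(g(x)*P(x))
= 1/6*1/7 + 1/7*5/7 + 1/8*1/7
= 169/1176

169/1176


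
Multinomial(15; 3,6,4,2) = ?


15! = 1307674368000
Denominator: 3!=6 * 6!=720 * 4!=24 * 2!=2
Coefficient = 1307674368000 / 207360 = 6306300

6306300


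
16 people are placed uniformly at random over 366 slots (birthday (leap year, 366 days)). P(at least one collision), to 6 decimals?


P(all different) = prod((366-i)/366 for i=0..15) = 0.717059
P(at least one match) = 1 - 0.717059 = 0.282941

0.282941


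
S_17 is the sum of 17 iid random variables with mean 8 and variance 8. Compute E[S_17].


E[S_n] = n*E[X_1] = 17*8 = 136

136


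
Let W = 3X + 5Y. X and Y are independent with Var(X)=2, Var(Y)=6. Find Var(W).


Independence => Cov(X,Y)=0
Var(3X + 5Y) = 3^2*Var(X) + 5^2*Var(Y)
= 9*2 + 25*6 = 168

168


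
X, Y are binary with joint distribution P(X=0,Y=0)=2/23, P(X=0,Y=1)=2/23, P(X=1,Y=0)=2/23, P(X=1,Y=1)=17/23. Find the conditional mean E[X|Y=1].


P(Y=1) = 19/23
E[X|Y=1] = (0*2 + 1*17)/19 = 17/19

17/19


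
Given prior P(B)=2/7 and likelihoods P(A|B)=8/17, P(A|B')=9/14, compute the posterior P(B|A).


P(A) = P(A|B)P(B) + P(A|B')P(B') = 8/17*2/7 + 9/14*5/7 = 989/1666
P(B|A) = P(A|B)P(B)/P(A) = (16/119)/(989/1666) = 224/989

224/989


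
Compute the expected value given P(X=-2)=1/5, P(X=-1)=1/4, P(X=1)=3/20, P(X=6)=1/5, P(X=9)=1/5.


E[X] = sum(x * P(x))
= -2*1/5 - 1*1/4 + 1*3/20 + 6*1/5 + 9*1/5
= 5/2

5/2


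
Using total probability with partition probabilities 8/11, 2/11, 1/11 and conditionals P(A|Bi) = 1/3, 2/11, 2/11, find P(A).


P(A) = P(A|B1)P(B1) + P(A|B2)P(B2) + P(A|B3)P(B3)
= 1/3*8/11 + 2/11*2/11 + 2/11*1/11
= 8/33 + 4/121 + 2/121 = 106/363

106/363


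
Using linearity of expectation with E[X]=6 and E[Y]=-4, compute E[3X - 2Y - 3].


E[3X - 2Y - 3] = 3*E[X] - 2*E[Y] - 3
= (3)*(6) + (-2)*(-4) + (-3)
= 18 + 8 - 3 = 23

23


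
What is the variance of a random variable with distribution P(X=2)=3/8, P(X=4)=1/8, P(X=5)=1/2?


E[X] = 15/4, E[X^2] = 16
Var(X) = E[X^2] - (E[X])^2 = 16 - (15/4)^2 = 31/16

31/16


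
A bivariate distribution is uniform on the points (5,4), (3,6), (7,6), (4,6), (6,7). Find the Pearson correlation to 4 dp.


Cov(X,Y) = 0.2000, Var(X) = 2.0000, Var(Y) = 0.9600
rho = Cov/(sqrt(VarX)*sqrt(VarY)) = 0.1443

0.1443


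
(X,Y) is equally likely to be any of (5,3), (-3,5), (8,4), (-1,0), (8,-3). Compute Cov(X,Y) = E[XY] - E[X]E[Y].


E[X]=17/5, E[Y]=9/5, E[XY]=8/5
Cov(X,Y) = E[XY] - E[X]E[Y] = 8/5 - 17/5*9/5 = -113/25

-113/25


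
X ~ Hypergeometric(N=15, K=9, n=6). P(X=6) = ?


P(X=6) = C(9,6)*C(6,0) / C(15,6)
= 84*1 / 5005
= 84/5005 = 12/715

12/715


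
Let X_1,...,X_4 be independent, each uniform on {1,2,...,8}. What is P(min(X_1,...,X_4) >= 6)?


P(min >= 6) = P(all X_i >= 6) = (P(X_1 >= 6))^4
= (3/8)^4 = 81/4096

81/4096


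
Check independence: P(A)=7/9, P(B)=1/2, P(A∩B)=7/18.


P(A)*P(B) = 7/9*1/2 = 7/18
P(A∩B) = 7/18, which equals P(A)P(B), so independent

Yes, A and B are independent


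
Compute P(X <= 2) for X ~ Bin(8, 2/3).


P(X<=2) = P(X=0) + P(X=1) + P(X=2)
= 1/6561 + 16/6561 + 112/6561
= 43/2187

43/2187


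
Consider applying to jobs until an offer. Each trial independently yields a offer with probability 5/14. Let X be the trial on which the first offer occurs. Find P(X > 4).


P(X > 4) = P(first 4 trials all fail) = (1-p)^4 = (9/14)^4 = 6561/38416

6561/38416


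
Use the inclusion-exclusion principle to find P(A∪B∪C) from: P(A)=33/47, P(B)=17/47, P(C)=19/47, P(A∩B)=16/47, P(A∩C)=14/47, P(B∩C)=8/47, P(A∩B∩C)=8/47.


P(A∪B∪C) = P(A)+P(B)+P(C) - P(AB)-P(AC)-P(BC) + P(ABC)
= 33/47+17/47+19/47 - 16/47-14/47-8/47 + 8/47
= 39/47

39/47


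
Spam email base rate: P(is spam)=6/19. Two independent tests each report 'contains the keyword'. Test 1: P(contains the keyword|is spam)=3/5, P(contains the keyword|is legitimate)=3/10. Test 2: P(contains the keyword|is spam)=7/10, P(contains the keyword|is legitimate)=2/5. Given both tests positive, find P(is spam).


After test 1: P(+) = 3/5*6/19 + 3/10*13/19 = 15/38
P(B|+) = (18/95)/(15/38) = 12/25
After test 2 (use post1 as new prior): P(+) = 7/10*12/25 + 2/5*13/25 = 68/125
P(B|+,+) = (42/125)/(68/125) = 21/34

21/34


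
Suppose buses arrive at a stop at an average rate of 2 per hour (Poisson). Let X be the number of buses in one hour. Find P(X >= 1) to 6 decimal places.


P(X>=1) = 1 - P(X<=0) = 1 - (e^(-2)*2^0/0!)
≈ 1 - 0.1353352832 = 0.8646647168
≈ 0.864665

0.864665


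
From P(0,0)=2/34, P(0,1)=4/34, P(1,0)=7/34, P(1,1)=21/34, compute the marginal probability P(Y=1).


P(Y=1) = P(0,1)+P(1,1) = 4/34 + 21/34 = 25/34

25/34
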